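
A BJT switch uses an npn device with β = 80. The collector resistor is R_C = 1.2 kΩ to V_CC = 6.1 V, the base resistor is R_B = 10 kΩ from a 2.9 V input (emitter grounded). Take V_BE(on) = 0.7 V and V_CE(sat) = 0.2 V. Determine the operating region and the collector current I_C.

Assume active: I_B = (2.9 − 0.7)/10 = 0.22 mA, giving I_C = β·I_B = 17.6 mA.
But then V_CE = 6.1 − 17.6×1.2 = -15 V < V_CE(sat) = 0.2 V — impossible in the active region.
So the transistor is saturated. With V_CE = 0.2 V, I_C = (V_CC − 0.2)/R_C = 5.9/1.2 = 4.92 mA.
Check: β·I_B = 17.6 mA > I_C = 4.92 mA, confirming saturation.

saturation; I_C ≈ 4.9 mA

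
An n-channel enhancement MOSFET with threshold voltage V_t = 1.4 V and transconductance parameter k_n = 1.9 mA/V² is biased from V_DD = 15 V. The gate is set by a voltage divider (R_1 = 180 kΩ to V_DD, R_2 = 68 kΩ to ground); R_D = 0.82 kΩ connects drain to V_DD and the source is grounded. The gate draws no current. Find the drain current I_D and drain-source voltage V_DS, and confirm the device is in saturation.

V_G = V_DD·R_2/(R_1+R_2) = 15×68/248 = 4.11 V. With the source grounded, V_GS = V_G = 4.11 V.
Assume saturation: I_D = (k_n/2)(V_GS − V_t)² = (1.9/2)×(4.11 − 1.4)² = 0.95×2.71² = 6.99 mA.
V_DS = V_DD − I_D·R_D = 15 − 6.99×0.82 = 9.27 V.
Saturation requires V_DS ≥ V_GS − V_t = 2.71 V; 9.27 ≥ 2.71 ✓.

I_D ≈ 7 mA, V_DS ≈ 9.3 V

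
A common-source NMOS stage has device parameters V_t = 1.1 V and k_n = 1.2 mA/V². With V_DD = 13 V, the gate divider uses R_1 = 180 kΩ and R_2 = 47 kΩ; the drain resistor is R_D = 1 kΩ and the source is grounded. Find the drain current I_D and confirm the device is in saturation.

V_G = V_DD·R_2/(R_1+R_2) = 13×47/227 = 2.69 V. With the source grounded, V_GS = V_G = 2.69 V.
Assume saturation: I_D = (k_n/2)(V_GS − V_t)² = (1.2/2)×(2.69 − 1.1)² = 0.6×1.59² = 1.52 mA.
V_DS = V_DD − I_D·R_D = 13 − 1.52×1 = 11.5 V.
Saturation requires V_DS ≥ V_GS − V_t = 1.59 V; 11.5 ≥ 1.59 ✓.

I_D ≈ 1.5 mA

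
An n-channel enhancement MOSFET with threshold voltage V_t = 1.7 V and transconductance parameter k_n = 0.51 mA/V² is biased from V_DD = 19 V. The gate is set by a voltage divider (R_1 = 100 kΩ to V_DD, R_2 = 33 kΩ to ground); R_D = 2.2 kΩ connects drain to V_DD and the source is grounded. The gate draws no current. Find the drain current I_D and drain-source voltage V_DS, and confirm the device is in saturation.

V_G = V_DD·R_2/(R_1+R_2) = 19×33/133 = 4.71 V. With the source grounded, V_GS = V_G = 4.71 V.
Assume saturation: I_D = (k_n/2)(V_GS − V_t)² = (0.51/2)×(4.71 − 1.7)² = 0.255×3.01² = 2.32 mA.
V_DS = V_DD − I_D·R_D = 19 − 2.32×2.2 = 13.9 V.
Saturation requires V_DS ≥ V_GS − V_t = 3.01 V; 13.9 ≥ 3.01 ✓.

I_D ≈ 2.3 mA, V_DS ≈ 14 V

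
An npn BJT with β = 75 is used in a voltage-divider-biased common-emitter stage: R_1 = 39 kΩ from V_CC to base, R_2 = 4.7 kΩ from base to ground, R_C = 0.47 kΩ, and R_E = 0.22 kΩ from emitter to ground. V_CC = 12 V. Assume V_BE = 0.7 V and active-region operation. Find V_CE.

V_CE ≈ 11 V

Thevenize the base divider: V_Th = V_CC·R_2/(R_1+R_2) = 12×4.7/43.7 = 1.29 V, R_Th = R_1‖R_2 = 4.19 kΩ.
Base-emitter loop: V_Th = I_B·R_Th + V_BE + (β+1)I_B·R_E, so I_B = (1.29 − 0.7) / (4.19 + 76×0.22) = 0.0282 mA.
I_C = β·I_B = 75×0.0282 = 2.12 mA, and I_E = (β+1)I_B = 2.15 mA.
V_CE = V_CC − I_C·R_C − I_E·R_E = 12 − 2.12×0.47 − 2.15×0.22 = 10.5 V.
V_CE = 10.5 V > 0.2 V confirms active-region operation.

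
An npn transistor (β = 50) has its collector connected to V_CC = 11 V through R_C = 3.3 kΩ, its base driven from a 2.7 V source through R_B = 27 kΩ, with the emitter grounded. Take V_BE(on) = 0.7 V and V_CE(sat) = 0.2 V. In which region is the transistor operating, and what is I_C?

saturation; I_C ≈ 3.3 mA

Assume active: I_B = (2.7 − 0.7)/27 = 0.0741 mA, giving I_C = β·I_B = 3.7 mA.
But then V_CE = 11 − 3.7×3.3 = -1.22 V < V_CE(sat) = 0.2 V — impossible in the active region.
So the transistor is saturated. With V_CE = 0.2 V, I_C = (V_CC − 0.2)/R_C = 10.8/3.3 = 3.27 mA.
Check: β·I_B = 3.7 mA > I_C = 3.27 mA, confirming saturation.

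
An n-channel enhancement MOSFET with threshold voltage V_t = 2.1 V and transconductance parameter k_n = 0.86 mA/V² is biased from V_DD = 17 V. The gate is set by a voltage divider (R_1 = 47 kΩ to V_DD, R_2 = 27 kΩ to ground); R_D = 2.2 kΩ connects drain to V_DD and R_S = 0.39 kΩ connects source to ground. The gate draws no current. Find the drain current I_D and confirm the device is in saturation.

I_D ≈ 3.4 mA

V_G = V_DD·R_2/(R_1+R_2) = 17×27/74 = 6.2 V.
Assume saturation: I_D = (k_n/2)(V_GS − V_t)² with V_GS = V_G − I_D·R_S = 6.2 − 0.39·I_D.
Substituting gives 0.0654·I_D² − 2.38·I_D + 7.24 = 0, with roots I_D = 3.36 or 33 mA.
The root I_D = 33 mA gives V_GS = -6.66 V ≤ V_t, so take I_D = 3.36 mA.
Then V_GS = 4.89 V and V_DS = V_DD − I_D(R_D+R_S) = 17 − 3.36×2.59 = 8.31 V.
Saturation requires V_DS ≥ V_GS − V_t = 2.79 V; 8.31 ≥ 2.79 ✓.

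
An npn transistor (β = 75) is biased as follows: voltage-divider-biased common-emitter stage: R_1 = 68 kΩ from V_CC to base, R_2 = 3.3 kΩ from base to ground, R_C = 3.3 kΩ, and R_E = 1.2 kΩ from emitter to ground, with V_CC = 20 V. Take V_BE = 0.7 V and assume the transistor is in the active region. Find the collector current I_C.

Thevenize the base divider: V_Th = V_CC·R_2/(R_1+R_2) = 20×3.3/71.3 = 0.926 V, R_Th = R_1‖R_2 = 3.15 kΩ.
Base-emitter loop: V_Th = I_B·R_Th + V_BE + (β+1)I_B·R_E, so I_B = (0.926 − 0.7) / (3.15 + 76×1.2) = 0.00239 mA.
I_C = β·I_B = 75×0.00239 = 0.179 mA, and I_E = (β+1)I_B = 0.182 mA.
V_CE = V_CC − I_C·R_C − I_E·R_E = 20 − 0.179×3.3 − 0.182×1.2 = 19.2 V.
V_CE = 19.2 V > 0.2 V confirms active-region operation.

I_C ≈ 0.18 mA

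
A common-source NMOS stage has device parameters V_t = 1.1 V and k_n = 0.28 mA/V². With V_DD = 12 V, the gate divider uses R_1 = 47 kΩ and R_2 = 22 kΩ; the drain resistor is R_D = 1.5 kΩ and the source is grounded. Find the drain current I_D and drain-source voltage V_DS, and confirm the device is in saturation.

V_G = V_DD·R_2/(R_1+R_2) = 12×22/69 = 3.83 V. With the source grounded, V_GS = V_G = 3.83 V.
Assume saturation: I_D = (k_n/2)(V_GS − V_t)² = (0.28/2)×(3.83 − 1.1)² = 0.14×2.73² = 1.04 mA.
V_DS = V_DD − I_D·R_D = 12 − 1.04×1.5 = 10.4 V.
Saturation requires V_DS ≥ V_GS − V_t = 2.73 V; 10.4 ≥ 2.73 ✓.

I_D ≈ 1 mA, V_DS ≈ 10 V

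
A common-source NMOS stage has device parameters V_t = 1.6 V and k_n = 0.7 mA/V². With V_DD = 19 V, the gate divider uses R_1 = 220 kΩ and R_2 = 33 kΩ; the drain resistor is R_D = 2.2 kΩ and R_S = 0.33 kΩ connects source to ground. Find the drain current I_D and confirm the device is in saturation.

I_D ≈ 0.23 mA

V_G = V_DD·R_2/(R_1+R_2) = 19×33/253 = 2.48 V.
Assume saturation: I_D = (k_n/2)(V_GS − V_t)² with V_GS = V_G − I_D·R_S = 2.48 − 0.33·I_D.
Substituting gives 0.0381·I_D² − 1.2·I_D + 0.27 = 0, with roots I_D = 0.226 or 31.3 mA.
The root I_D = 31.3 mA gives V_GS = -7.86 V ≤ V_t, so take I_D = 0.226 mA.
Then V_GS = 2.4 V and V_DS = V_DD − I_D(R_D+R_S) = 19 − 0.226×2.53 = 18.4 V.
Saturation requires V_DS ≥ V_GS − V_t = 0.804 V; 18.4 ≥ 0.804 ✓.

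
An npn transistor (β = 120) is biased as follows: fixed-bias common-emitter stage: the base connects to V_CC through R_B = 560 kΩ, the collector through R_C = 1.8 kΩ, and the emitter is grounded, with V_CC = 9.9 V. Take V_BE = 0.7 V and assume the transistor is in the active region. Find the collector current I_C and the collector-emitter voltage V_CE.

Base loop: V_CC = I_B·R_B + V_BE, so I_B = (9.9 − 0.7)/560 kΩ = 0.0164 mA.
In the active region I_C = β·I_B = 120 × 0.0164 = 1.97 mA.
Collector loop: V_CE = V_CC − I_C·R_C = 9.9 − 1.97×1.8 = 6.35 V.
Since V_CE = 6.35 V > V_CE(sat) ≈ 0.2 V, the transistor is in the active region as assumed.

I_C ≈ 2 mA, V_CE ≈ 6.4 V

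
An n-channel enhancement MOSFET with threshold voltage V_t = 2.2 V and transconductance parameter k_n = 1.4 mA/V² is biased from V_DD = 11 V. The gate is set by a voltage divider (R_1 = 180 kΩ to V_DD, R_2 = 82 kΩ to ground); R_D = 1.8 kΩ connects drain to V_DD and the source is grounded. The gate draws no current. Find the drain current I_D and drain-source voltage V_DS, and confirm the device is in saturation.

I_D ≈ 1.1 mA, V_DS ≈ 9.1 V

V_G = V_DD·R_2/(R_1+R_2) = 11×82/262 = 3.44 V. With the source grounded, V_GS = V_G = 3.44 V.
Assume saturation: I_D = (k_n/2)(V_GS − V_t)² = (1.4/2)×(3.44 − 2.2)² = 0.7×1.24² = 1.08 mA.
V_DS = V_DD − I_D·R_D = 11 − 1.08×1.8 = 9.05 V.
Saturation requires V_DS ≥ V_GS − V_t = 1.24 V; 9.05 ≥ 1.24 ✓.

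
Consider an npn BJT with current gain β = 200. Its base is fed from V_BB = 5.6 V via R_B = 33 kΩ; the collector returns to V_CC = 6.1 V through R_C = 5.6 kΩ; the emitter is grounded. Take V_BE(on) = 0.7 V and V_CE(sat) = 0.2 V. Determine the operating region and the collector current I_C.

Assume active: I_B = (5.6 − 0.7)/33 = 0.148 mA, giving I_C = β·I_B = 29.7 mA.
But then V_CE = 6.1 − 29.7×5.6 = -160 V < V_CE(sat) = 0.2 V — impossible in the active region.
So the transistor is saturated. With V_CE = 0.2 V, I_C = (V_CC − 0.2)/R_C = 5.9/5.6 = 1.05 mA.
Check: β·I_B = 29.7 mA > I_C = 1.05 mA, confirming saturation.

saturation; I_C ≈ 1.1 mA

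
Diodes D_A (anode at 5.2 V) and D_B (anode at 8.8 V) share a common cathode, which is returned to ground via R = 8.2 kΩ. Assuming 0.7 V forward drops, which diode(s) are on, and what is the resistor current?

Assume both conduct. Then node N would need to be at both 5.2−0.7 = 4.5 V and 8.8−0.7 = 8.1 V, which is impossible.
Assume only D_B conducts: V_N = 8.8 − 0.7 = 8.1 V, so I_R = 8.1/8.2 = 0.988 mA.
Check D_A: its anode-to-cathode voltage is 5.2 − 8.1 = -2.9 V < 0.7 V, so it is off. The assumption is consistent.

Only D_B conducts; I_R ≈ 0.99 mA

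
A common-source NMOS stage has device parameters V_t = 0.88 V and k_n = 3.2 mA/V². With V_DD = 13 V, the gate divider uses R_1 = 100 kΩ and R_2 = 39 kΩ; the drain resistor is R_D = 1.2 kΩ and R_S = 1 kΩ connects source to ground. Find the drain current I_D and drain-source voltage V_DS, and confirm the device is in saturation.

I_D ≈ 1.7 mA, V_DS ≈ 9.2 V

V_G = V_DD·R_2/(R_1+R_2) = 13×39/139 = 3.65 V.
Assume saturation: I_D = (k_n/2)(V_GS − V_t)² with V_GS = V_G − I_D·R_S = 3.65 − 1·I_D.
Substituting gives 1.6·I_D² − 9.86·I_D + 12.3 = 0, with roots I_D = 1.73 or 4.43 mA.
The root I_D = 4.43 mA gives V_GS = -0.784 V ≤ V_t, so take I_D = 1.73 mA.
Then V_GS = 1.92 V and V_DS = V_DD − I_D(R_D+R_S) = 13 − 1.73×2.2 = 9.2 V.
Saturation requires V_DS ≥ V_GS − V_t = 1.04 V; 9.2 ≥ 1.04 ✓.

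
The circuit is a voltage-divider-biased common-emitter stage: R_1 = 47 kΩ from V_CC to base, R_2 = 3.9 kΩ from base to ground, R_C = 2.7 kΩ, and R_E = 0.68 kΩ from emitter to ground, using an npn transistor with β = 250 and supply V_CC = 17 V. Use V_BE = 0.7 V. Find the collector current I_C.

Thevenize the base divider: V_Th = V_CC·R_2/(R_1+R_2) = 17×3.9/50.9 = 1.3 V, R_Th = R_1‖R_2 = 3.6 kΩ.
Base-emitter loop: V_Th = I_B·R_Th + V_BE + (β+1)I_B·R_E, so I_B = (1.3 − 0.7) / (3.6 + 251×0.68) = 0.00346 mA.
I_C = β·I_B = 250×0.00346 = 0.864 mA, and I_E = (β+1)I_B = 0.868 mA.
V_CE = V_CC − I_C·R_C − I_E·R_E = 17 − 0.864×2.7 − 0.868×0.68 = 14.1 V.
V_CE = 14.1 V > 0.2 V confirms active-region operation.

I_C ≈ 0.86 mA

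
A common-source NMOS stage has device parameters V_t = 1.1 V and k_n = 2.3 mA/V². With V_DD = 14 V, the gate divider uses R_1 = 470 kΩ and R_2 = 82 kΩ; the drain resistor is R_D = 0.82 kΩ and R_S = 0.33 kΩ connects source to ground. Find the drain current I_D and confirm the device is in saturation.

V_G = V_DD·R_2/(R_1+R_2) = 14×82/552 = 2.08 V.
Assume saturation: I_D = (k_n/2)(V_GS − V_t)² with V_GS = V_G − I_D·R_S = 2.08 − 0.33·I_D.
Substituting gives 0.125·I_D² − 1.74·I_D + 1.1 = 0, with roots I_D = 0.665 or 13.3 mA.
The root I_D = 13.3 mA gives V_GS = -2.3 V ≤ V_t, so take I_D = 0.665 mA.
Then V_GS = 1.86 V and V_DS = V_DD − I_D(R_D+R_S) = 14 − 0.665×1.15 = 13.2 V.
Saturation requires V_DS ≥ V_GS − V_t = 0.76 V; 13.2 ≥ 0.76 ✓.

I_D ≈ 0.66 mA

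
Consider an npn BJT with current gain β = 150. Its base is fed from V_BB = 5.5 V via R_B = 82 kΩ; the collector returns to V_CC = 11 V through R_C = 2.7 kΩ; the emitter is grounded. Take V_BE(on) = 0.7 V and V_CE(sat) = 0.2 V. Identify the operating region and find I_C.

saturation; I_C ≈ 4 mA

Assume active: I_B = (5.5 − 0.7)/82 = 0.0585 mA, giving I_C = β·I_B = 8.78 mA.
But then V_CE = 11 − 8.78×2.7 = -12.7 V < V_CE(sat) = 0.2 V — impossible in the active region.
So the transistor is saturated. With V_CE = 0.2 V, I_C = (V_CC − 0.2)/R_C = 10.8/2.7 = 4 mA.
Check: β·I_B = 8.78 mA > I_C = 4 mA, confirming saturation.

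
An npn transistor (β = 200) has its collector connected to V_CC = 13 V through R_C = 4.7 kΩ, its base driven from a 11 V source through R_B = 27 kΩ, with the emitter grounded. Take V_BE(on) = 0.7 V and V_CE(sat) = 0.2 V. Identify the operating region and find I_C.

Assume active: I_B = (11 − 0.7)/27 = 0.381 mA, giving I_C = β·I_B = 76.3 mA.
But then V_CE = 13 − 76.3×4.7 = -346 V < V_CE(sat) = 0.2 V — impossible in the active region.
So the transistor is saturated. With V_CE = 0.2 V, I_C = (V_CC − 0.2)/R_C = 12.8/4.7 = 2.72 mA.
Check: β·I_B = 76.3 mA > I_C = 2.72 mA, confirming saturation.

saturation; I_C ≈ 2.7 mA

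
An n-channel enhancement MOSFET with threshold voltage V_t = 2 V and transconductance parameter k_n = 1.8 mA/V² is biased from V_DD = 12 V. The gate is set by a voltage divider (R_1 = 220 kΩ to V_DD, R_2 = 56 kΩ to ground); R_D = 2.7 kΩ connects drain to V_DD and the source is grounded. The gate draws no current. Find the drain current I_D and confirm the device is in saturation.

V_G = V_DD·R_2/(R_1+R_2) = 12×56/276 = 2.43 V. With the source grounded, V_GS = V_G = 2.43 V.
Assume saturation: I_D = (k_n/2)(V_GS − V_t)² = (1.8/2)×(2.43 − 2)² = 0.9×0.435² = 0.17 mA.
V_DS = V_DD − I_D·R_D = 12 − 0.17×2.7 = 11.5 V.
Saturation requires V_DS ≥ V_GS − V_t = 0.435 V; 11.5 ≥ 0.435 ✓.

I_D ≈ 0.17 mA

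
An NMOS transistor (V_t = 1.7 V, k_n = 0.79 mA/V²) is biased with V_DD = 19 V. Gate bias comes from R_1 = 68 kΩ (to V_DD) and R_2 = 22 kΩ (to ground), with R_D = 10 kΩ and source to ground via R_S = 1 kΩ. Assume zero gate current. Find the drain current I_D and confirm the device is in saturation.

I_D ≈ 1.2 mA

V_G = V_DD·R_2/(R_1+R_2) = 19×22/90 = 4.64 V.
Assume saturation: I_D = (k_n/2)(V_GS − V_t)² with V_GS = V_G − I_D·R_S = 4.64 − 1·I_D.
Substituting gives 0.395·I_D² − 3.33·I_D + 3.42 = 0, with roots I_D = 1.2 or 7.22 mA.
The root I_D = 7.22 mA gives V_GS = -2.58 V ≤ V_t, so take I_D = 1.2 mA.
Then V_GS = 3.44 V and V_DS = V_DD − I_D(R_D+R_S) = 19 − 1.2×11 = 5.79 V.
Saturation requires V_DS ≥ V_GS − V_t = 1.74 V; 5.79 ≥ 1.74 ✓.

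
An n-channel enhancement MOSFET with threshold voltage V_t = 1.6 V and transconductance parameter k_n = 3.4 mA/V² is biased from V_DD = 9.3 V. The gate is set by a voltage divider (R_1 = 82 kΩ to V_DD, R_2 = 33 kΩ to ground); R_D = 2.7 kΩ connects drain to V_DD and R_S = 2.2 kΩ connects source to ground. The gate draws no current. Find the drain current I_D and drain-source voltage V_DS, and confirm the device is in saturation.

I_D ≈ 0.3 mA, V_DS ≈ 7.8 V

V_G = V_DD·R_2/(R_1+R_2) = 9.3×33/115 = 2.67 V.
Assume saturation: I_D = (k_n/2)(V_GS − V_t)² with V_GS = V_G − I_D·R_S = 2.67 − 2.2·I_D.
Substituting gives 8.23·I_D² − 8.99·I_D + 1.94 = 0, with roots I_D = 0.296 or 0.797 mA.
The root I_D = 0.797 mA gives V_GS = 0.915 V ≤ V_t, so take I_D = 0.296 mA.
Then V_GS = 2.02 V and V_DS = V_DD − I_D(R_D+R_S) = 9.3 − 0.296×4.9 = 7.85 V.
Saturation requires V_DS ≥ V_GS − V_t = 0.417 V; 7.85 ≥ 0.417 ✓.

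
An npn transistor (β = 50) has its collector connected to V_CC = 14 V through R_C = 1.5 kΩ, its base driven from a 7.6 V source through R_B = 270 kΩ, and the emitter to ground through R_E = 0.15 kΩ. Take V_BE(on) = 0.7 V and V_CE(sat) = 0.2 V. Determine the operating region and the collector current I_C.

Assume active. Base-emitter loop: I_B = (V_BB − V_BE)/(R_B + (β+1)R_E) = (7.6 − 0.7)/(270 + 51×0.15) = 0.0249 mA.
I_C = β·I_B = 50×0.0249 = 1.24 mA.
V_CE = V_CC − I_C·R_C − I_E·R_E = 14 − 1.24×1.5 − 1.27×0.15 = 11.9 V > V_CE(sat), so the active-region assumption holds.

active; I_C ≈ 1.2 mA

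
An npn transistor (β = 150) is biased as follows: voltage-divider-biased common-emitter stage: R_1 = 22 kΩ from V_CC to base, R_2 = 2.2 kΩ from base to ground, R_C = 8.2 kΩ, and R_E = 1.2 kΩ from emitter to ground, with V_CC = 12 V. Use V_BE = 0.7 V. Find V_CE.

Thevenize the base divider: V_Th = V_CC·R_2/(R_1+R_2) = 12×2.2/24.2 = 1.09 V, R_Th = R_1‖R_2 = 2 kΩ.
Base-emitter loop: V_Th = I_B·R_Th + V_BE + (β+1)I_B·R_E, so I_B = (1.09 − 0.7) / (2 + 151×1.2) = 0.00213 mA.
I_C = β·I_B = 150×0.00213 = 0.32 mA, and I_E = (β+1)I_B = 0.322 mA.
V_CE = V_CC − I_C·R_C − I_E·R_E = 12 − 0.32×8.2 − 0.322×1.2 = 8.99 V.
V_CE = 8.99 V > 0.2 V confirms active-region operation.

V_CE ≈ 9 V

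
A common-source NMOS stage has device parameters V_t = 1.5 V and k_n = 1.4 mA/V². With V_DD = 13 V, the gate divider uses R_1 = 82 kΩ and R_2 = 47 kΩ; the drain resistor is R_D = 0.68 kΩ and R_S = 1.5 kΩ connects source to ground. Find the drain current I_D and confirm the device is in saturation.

V_G = V_DD·R_2/(R_1+R_2) = 13×47/129 = 4.74 V.
Assume saturation: I_D = (k_n/2)(V_GS − V_t)² with V_GS = V_G − I_D·R_S = 4.74 − 1.5·I_D.
Substituting gives 1.57·I_D² − 7.8·I_D + 7.33 = 0, with roots I_D = 1.26 or 3.69 mA.
The root I_D = 3.69 mA gives V_GS = -0.795 V ≤ V_t, so take I_D = 1.26 mA.
Then V_GS = 2.84 V and V_DS = V_DD − I_D(R_D+R_S) = 13 − 1.26×2.18 = 10.2 V.
Saturation requires V_DS ≥ V_GS − V_t = 1.34 V; 10.2 ≥ 1.34 ✓.

I_D ≈ 1.3 mA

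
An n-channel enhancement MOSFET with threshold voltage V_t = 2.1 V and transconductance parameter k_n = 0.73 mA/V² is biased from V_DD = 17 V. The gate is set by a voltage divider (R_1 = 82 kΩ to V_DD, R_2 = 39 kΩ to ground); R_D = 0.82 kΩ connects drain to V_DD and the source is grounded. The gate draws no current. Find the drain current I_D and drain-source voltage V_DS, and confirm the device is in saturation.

I_D ≈ 4.2 mA, V_DS ≈ 14 V

V_G = V_DD·R_2/(R_1+R_2) = 17×39/121 = 5.48 V. With the source grounded, V_GS = V_G = 5.48 V.
Assume saturation: I_D = (k_n/2)(V_GS − V_t)² = (0.73/2)×(5.48 − 2.1)² = 0.365×3.38² = 4.17 mA.
V_DS = V_DD − I_D·R_D = 17 − 4.17×0.82 = 13.6 V.
Saturation requires V_DS ≥ V_GS − V_t = 3.38 V; 13.6 ≥ 3.38 ✓.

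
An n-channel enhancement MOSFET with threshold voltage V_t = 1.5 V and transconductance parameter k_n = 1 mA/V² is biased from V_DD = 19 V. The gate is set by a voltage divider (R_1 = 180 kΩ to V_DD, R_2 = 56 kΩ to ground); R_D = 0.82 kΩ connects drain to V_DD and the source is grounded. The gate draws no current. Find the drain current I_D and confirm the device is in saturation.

V_G = V_DD·R_2/(R_1+R_2) = 19×56/236 = 4.51 V. With the source grounded, V_GS = V_G = 4.51 V.
Assume saturation: I_D = (k_n/2)(V_GS − V_t)² = (1/2)×(4.51 − 1.5)² = 0.5×3.01² = 4.53 mA.
V_DS = V_DD − I_D·R_D = 19 − 4.53×0.82 = 15.3 V.
Saturation requires V_DS ≥ V_GS − V_t = 3.01 V; 15.3 ≥ 3.01 ✓.

I_D ≈ 4.5 mA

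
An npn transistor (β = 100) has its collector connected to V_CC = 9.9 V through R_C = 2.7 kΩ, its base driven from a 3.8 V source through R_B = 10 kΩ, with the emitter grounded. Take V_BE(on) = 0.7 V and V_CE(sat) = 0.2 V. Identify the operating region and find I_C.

saturation; I_C ≈ 3.6 mA

Assume active: I_B = (3.8 − 0.7)/10 = 0.31 mA, giving I_C = β·I_B = 31 mA.
But then V_CE = 9.9 − 31×2.7 = -73.8 V < V_CE(sat) = 0.2 V — impossible in the active region.
So the transistor is saturated. With V_CE = 0.2 V, I_C = (V_CC − 0.2)/R_C = 9.7/2.7 = 3.59 mA.
Check: β·I_B = 31 mA > I_C = 3.59 mA, confirming saturation.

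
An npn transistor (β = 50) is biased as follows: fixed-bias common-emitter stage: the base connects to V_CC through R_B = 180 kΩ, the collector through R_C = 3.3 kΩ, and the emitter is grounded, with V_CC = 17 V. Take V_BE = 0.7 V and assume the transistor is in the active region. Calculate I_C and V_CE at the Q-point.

Base loop: V_CC = I_B·R_B + V_BE, so I_B = (17 − 0.7)/180 kΩ = 0.0906 mA.
In the active region I_C = β·I_B = 50 × 0.0906 = 4.53 mA.
Collector loop: V_CE = V_CC − I_C·R_C = 17 − 4.53×3.3 = 2.06 V.
Since V_CE = 2.06 V > V_CE(sat) ≈ 0.2 V, the transistor is in the active region as assumed.

I_C ≈ 4.5 mA, V_CE ≈ 2.1 V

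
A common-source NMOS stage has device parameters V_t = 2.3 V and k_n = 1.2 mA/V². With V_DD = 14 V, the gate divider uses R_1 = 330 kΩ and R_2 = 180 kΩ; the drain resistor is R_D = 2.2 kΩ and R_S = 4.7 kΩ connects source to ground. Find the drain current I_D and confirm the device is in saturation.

I_D ≈ 0.39 mA

V_G = V_DD·R_2/(R_1+R_2) = 14×180/510 = 4.94 V.
Assume saturation: I_D = (k_n/2)(V_GS − V_t)² with V_GS = V_G − I_D·R_S = 4.94 − 4.7·I_D.
Substituting gives 13.3·I_D² − 15.9·I_D + 4.19 = 0, with roots I_D = 0.39 or 0.809 mA.
The root I_D = 0.809 mA gives V_GS = 1.14 V ≤ V_t, so take I_D = 0.39 mA.
Then V_GS = 3.11 V and V_DS = V_DD − I_D(R_D+R_S) = 14 − 0.39×6.9 = 11.3 V.
Saturation requires V_DS ≥ V_GS − V_t = 0.807 V; 11.3 ≥ 0.807 ✓.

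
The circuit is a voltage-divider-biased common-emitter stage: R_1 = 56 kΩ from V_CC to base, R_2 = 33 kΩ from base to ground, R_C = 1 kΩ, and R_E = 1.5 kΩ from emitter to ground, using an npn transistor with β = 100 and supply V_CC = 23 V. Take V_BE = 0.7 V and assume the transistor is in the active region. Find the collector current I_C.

Thevenize the base divider: V_Th = V_CC·R_2/(R_1+R_2) = 23×33/89 = 8.53 V, R_Th = R_1‖R_2 = 20.8 kΩ.
Base-emitter loop: V_Th = I_B·R_Th + V_BE + (β+1)I_B·R_E, so I_B = (8.53 − 0.7) / (20.8 + 101×1.5) = 0.0454 mA.
I_C = β·I_B = 100×0.0454 = 4.54 mA, and I_E = (β+1)I_B = 4.59 mA.
V_CE = V_CC − I_C·R_C − I_E·R_E = 23 − 4.54×1 − 4.59×1.5 = 11.6 V.
V_CE = 11.6 V > 0.2 V confirms active-region operation.

I_C ≈ 4.5 mA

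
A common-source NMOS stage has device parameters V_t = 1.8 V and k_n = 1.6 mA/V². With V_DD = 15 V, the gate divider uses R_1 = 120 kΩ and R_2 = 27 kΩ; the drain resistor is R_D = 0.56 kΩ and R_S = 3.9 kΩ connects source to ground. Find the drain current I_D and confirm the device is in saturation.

I_D ≈ 0.14 mA

V_G = V_DD·R_2/(R_1+R_2) = 15×27/147 = 2.76 V.
Assume saturation: I_D = (k_n/2)(V_GS − V_t)² with V_GS = V_G − I_D·R_S = 2.76 − 3.9·I_D.
Substituting gives 12.2·I_D² − 6.96·I_D + 0.73 = 0, with roots I_D = 0.138 or 0.434 mA.
The root I_D = 0.434 mA gives V_GS = 1.06 V ≤ V_t, so take I_D = 0.138 mA.
Then V_GS = 2.22 V and V_DS = V_DD − I_D(R_D+R_S) = 15 − 0.138×4.46 = 14.4 V.
Saturation requires V_DS ≥ V_GS − V_t = 0.416 V; 14.4 ≥ 0.416 ✓.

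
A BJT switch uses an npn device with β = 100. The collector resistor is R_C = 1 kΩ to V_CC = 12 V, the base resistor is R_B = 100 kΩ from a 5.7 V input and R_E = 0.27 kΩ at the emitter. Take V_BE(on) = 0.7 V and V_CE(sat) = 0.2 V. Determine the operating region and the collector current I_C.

Assume active. Base-emitter loop: I_B = (V_BB − V_BE)/(R_B + (β+1)R_E) = (5.7 − 0.7)/(100 + 101×0.27) = 0.0393 mA.
I_C = β·I_B = 100×0.0393 = 3.93 mA.
V_CE = V_CC − I_C·R_C − I_E·R_E = 12 − 3.93×1 − 3.97×0.27 = 7 V > V_CE(sat), so the active-region assumption holds.

active; I_C ≈ 3.9 mA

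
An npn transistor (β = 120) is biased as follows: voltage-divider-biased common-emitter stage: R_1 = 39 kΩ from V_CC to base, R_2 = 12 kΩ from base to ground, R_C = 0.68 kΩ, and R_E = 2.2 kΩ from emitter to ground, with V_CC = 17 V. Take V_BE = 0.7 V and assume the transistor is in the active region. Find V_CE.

Thevenize the base divider: V_Th = V_CC·R_2/(R_1+R_2) = 17×12/51 = 4 V, R_Th = R_1‖R_2 = 9.18 kΩ.
Base-emitter loop: V_Th = I_B·R_Th + V_BE + (β+1)I_B·R_E, so I_B = (4 − 0.7) / (9.18 + 121×2.2) = 0.012 mA.
I_C = β·I_B = 120×0.012 = 1.44 mA, and I_E = (β+1)I_B = 1.45 mA.
V_CE = V_CC − I_C·R_C − I_E·R_E = 17 − 1.44×0.68 − 1.45×2.2 = 12.8 V.
V_CE = 12.8 V > 0.2 V confirms active-region operation.

V_CE ≈ 13 V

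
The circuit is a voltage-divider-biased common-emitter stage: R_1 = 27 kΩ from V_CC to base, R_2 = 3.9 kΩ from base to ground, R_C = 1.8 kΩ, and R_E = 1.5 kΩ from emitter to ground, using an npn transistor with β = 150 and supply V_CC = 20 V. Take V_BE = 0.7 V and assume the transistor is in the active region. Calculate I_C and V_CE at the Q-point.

I_C ≈ 1.2 mA, V_CE ≈ 16 V

Thevenize the base divider: V_Th = V_CC·R_2/(R_1+R_2) = 20×3.9/30.9 = 2.52 V, R_Th = R_1‖R_2 = 3.41 kΩ.
Base-emitter loop: V_Th = I_B·R_Th + V_BE + (β+1)I_B·R_E, so I_B = (2.52 − 0.7) / (3.41 + 151×1.5) = 0.00793 mA.
I_C = β·I_B = 150×0.00793 = 1.19 mA, and I_E = (β+1)I_B = 1.2 mA.
V_CE = V_CC − I_C·R_C − I_E·R_E = 20 − 1.19×1.8 − 1.2×1.5 = 16.1 V.
V_CE = 16.1 V > 0.2 V confirms active-region operation.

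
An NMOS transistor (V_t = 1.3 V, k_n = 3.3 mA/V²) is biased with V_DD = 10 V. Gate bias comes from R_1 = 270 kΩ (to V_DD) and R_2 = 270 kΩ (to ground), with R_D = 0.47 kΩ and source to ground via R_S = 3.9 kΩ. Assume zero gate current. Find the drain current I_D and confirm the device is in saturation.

V_G = V_DD·R_2/(R_1+R_2) = 10×270/540 = 5 V.
Assume saturation: I_D = (k_n/2)(V_GS − V_t)² with V_GS = V_G − I_D·R_S = 5 − 3.9·I_D.
Substituting gives 25.1·I_D² − 48.6·I_D + 22.6 = 0, with roots I_D = 0.773 or 1.16 mA.
The root I_D = 1.16 mA gives V_GS = 0.46 V ≤ V_t, so take I_D = 0.773 mA.
Then V_GS = 1.98 V and V_DS = V_DD − I_D(R_D+R_S) = 10 − 0.773×4.37 = 6.62 V.
Saturation requires V_DS ≥ V_GS − V_t = 0.685 V; 6.62 ≥ 0.685 ✓.

I_D ≈ 0.77 mA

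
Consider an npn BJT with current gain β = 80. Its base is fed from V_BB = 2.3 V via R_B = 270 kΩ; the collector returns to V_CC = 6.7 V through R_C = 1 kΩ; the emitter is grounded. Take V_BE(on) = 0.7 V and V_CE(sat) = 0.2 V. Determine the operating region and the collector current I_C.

Assume active. Base-emitter loop: I_B = (V_BB − V_BE)/R_B = (2.3 − 0.7)/270 = 0.00593 mA.
I_C = β·I_B = 80×0.00593 = 0.474 mA.
V_CE = V_CC − I_C·R_C = 6.7 − 0.474×1 = 6.23 V > V_CE(sat), so the active-region assumption holds.

active; I_C ≈ 0.47 mA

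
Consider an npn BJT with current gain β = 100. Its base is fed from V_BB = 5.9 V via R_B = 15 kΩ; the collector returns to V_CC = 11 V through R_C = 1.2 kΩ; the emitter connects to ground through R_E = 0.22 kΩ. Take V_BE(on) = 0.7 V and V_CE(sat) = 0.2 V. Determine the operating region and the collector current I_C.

saturation; I_C ≈ 7.6 mA

Assume active: I_B = (5.9 − 0.7)/(15 + 101×0.22) = 0.14 mA, I_C = β·I_B = 14 mA.
Then V_CE = 11 − 14×1.2 − 14.1×0.22 = -8.87 V < 0.2 V — the active assumption fails.
Re-solve with V_CE = 0.2 V. KCL at the emitter: V_E/R_E = (V_BB−0.7−V_E)/R_B + (V_CC−0.2−V_E)/R_C, giving V_E = 1.72 V.
I_C = (V_CC − 0.2 − V_E)/R_C = (10.8 − 1.72)/1.2 = 7.57 mA.
Check: I_B = (5.2 − 1.72)/15 = 0.232 mA, and β·I_B = 23.2 mA > I_C, confirming saturation.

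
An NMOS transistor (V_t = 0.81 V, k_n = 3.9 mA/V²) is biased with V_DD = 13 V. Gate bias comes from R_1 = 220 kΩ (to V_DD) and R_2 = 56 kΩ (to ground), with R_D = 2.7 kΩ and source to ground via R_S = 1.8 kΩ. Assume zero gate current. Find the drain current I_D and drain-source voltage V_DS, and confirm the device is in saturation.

V_G = V_DD·R_2/(R_1+R_2) = 13×56/276 = 2.64 V.
Assume saturation: I_D = (k_n/2)(V_GS − V_t)² with V_GS = V_G − I_D·R_S = 2.64 − 1.8·I_D.
Substituting gives 6.32·I_D² − 13.8·I_D + 6.51 = 0, with roots I_D = 0.686 or 1.5 mA.
The root I_D = 1.5 mA gives V_GS = -0.068 V ≤ V_t, so take I_D = 0.686 mA.
Then V_GS = 1.4 V and V_DS = V_DD − I_D(R_D+R_S) = 13 − 0.686×4.5 = 9.91 V.
Saturation requires V_DS ≥ V_GS − V_t = 0.593 V; 9.91 ≥ 0.593 ✓.

I_D ≈ 0.69 mA, V_DS ≈ 9.9 V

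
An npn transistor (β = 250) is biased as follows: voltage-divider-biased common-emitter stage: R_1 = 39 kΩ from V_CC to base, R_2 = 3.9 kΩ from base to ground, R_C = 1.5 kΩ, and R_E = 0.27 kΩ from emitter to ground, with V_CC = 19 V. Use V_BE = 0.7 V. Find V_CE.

Thevenize the base divider: V_Th = V_CC·R_2/(R_1+R_2) = 19×3.9/42.9 = 1.73 V, R_Th = R_1‖R_2 = 3.55 kΩ.
Base-emitter loop: V_Th = I_B·R_Th + V_BE + (β+1)I_B·R_E, so I_B = (1.73 − 0.7) / (3.55 + 251×0.27) = 0.0144 mA.
I_C = β·I_B = 250×0.0144 = 3.6 mA, and I_E = (β+1)I_B = 3.62 mA.
V_CE = V_CC − I_C·R_C − I_E·R_E = 19 − 3.6×1.5 − 3.62×0.27 = 12.6 V.
V_CE = 12.6 V > 0.2 V confirms active-region operation.

V_CE ≈ 13 V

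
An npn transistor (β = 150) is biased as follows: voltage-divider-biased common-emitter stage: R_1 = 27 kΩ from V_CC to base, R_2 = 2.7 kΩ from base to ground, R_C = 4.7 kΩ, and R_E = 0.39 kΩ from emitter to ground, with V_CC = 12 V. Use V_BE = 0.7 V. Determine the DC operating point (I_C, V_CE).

I_C ≈ 0.96 mA, V_CE ≈ 7.1 V

Thevenize the base divider: V_Th = V_CC·R_2/(R_1+R_2) = 12×2.7/29.7 = 1.09 V, R_Th = R_1‖R_2 = 2.45 kΩ.
Base-emitter loop: V_Th = I_B·R_Th + V_BE + (β+1)I_B·R_E, so I_B = (1.09 − 0.7) / (2.45 + 151×0.39) = 0.00637 mA.
I_C = β·I_B = 150×0.00637 = 0.956 mA, and I_E = (β+1)I_B = 0.962 mA.
V_CE = V_CC − I_C·R_C − I_E·R_E = 12 − 0.956×4.7 − 0.962×0.39 = 7.13 V.
V_CE = 7.13 V > 0.2 V confirms active-region operation.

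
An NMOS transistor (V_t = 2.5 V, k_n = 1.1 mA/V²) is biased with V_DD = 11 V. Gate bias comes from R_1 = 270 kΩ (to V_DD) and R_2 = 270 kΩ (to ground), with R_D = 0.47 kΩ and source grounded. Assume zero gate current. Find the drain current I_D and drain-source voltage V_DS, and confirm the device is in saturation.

I_D ≈ 5 mA, V_DS ≈ 8.7 V

V_G = V_DD·R_2/(R_1+R_2) = 11×270/540 = 5.5 V. With the source grounded, V_GS = V_G = 5.5 V.
Assume saturation: I_D = (k_n/2)(V_GS − V_t)² = (1.1/2)×(5.5 − 2.5)² = 0.55×3² = 4.95 mA.
V_DS = V_DD − I_D·R_D = 11 − 4.95×0.47 = 8.67 V.
Saturation requires V_DS ≥ V_GS − V_t = 3 V; 8.67 ≥ 3 ✓.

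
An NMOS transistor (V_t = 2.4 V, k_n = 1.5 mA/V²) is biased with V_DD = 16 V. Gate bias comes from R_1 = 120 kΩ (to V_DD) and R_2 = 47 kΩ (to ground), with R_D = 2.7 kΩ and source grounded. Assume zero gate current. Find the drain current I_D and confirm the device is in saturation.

V_G = V_DD·R_2/(R_1+R_2) = 16×47/167 = 4.5 V. With the source grounded, V_GS = V_G = 4.5 V.
Assume saturation: I_D = (k_n/2)(V_GS − V_t)² = (1.5/2)×(4.5 − 2.4)² = 0.75×2.1² = 3.32 mA.
V_DS = V_DD − I_D·R_D = 16 − 3.32×2.7 = 7.04 V.
Saturation requires V_DS ≥ V_GS − V_t = 2.1 V; 7.04 ≥ 2.1 ✓.

I_D ≈ 3.3 mA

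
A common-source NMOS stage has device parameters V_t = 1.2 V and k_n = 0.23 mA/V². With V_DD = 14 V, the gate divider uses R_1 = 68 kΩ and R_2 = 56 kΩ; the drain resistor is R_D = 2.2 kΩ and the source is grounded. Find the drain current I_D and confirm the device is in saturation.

V_G = V_DD·R_2/(R_1+R_2) = 14×56/124 = 6.32 V. With the source grounded, V_GS = V_G = 6.32 V.
Assume saturation: I_D = (k_n/2)(V_GS − V_t)² = (0.23/2)×(6.32 − 1.2)² = 0.115×5.12² = 3.02 mA.
V_DS = V_DD − I_D·R_D = 14 − 3.02×2.2 = 7.36 V.
Saturation requires V_DS ≥ V_GS − V_t = 5.12 V; 7.36 ≥ 5.12 ✓.

I_D ≈ 3 mA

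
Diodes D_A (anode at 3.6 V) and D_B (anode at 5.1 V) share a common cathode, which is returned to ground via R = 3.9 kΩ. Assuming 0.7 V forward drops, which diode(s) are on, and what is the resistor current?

Assume both conduct. Then node N would need to be at both 3.6−0.7 = 2.9 V and 5.1−0.7 = 4.4 V, which is impossible.
Assume only D_B conducts: V_N = 5.1 − 0.7 = 4.4 V, so I_R = 4.4/3.9 = 1.13 mA.
Check D_A: its anode-to-cathode voltage is 3.6 − 4.4 = -0.8 V < 0.7 V, so it is off. The assumption is consistent.

Only D_B conducts; I_R ≈ 1.1 mA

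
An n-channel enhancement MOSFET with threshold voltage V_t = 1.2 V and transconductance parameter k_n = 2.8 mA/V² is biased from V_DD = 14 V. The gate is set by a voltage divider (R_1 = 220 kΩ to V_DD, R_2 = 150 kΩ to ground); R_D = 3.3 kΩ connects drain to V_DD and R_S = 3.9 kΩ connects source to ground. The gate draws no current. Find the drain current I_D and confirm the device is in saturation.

I_D ≈ 0.94 mA

V_G = V_DD·R_2/(R_1+R_2) = 14×150/370 = 5.68 V.
Assume saturation: I_D = (k_n/2)(V_GS − V_t)² with V_GS = V_G − I_D·R_S = 5.68 − 3.9·I_D.
Substituting gives 21.3·I_D² − 49.9·I_D + 28 = 0, with roots I_D = 0.938 or 1.4 mA.
The root I_D = 1.4 mA gives V_GS = 0.198 V ≤ V_t, so take I_D = 0.938 mA.
Then V_GS = 2.02 V and V_DS = V_DD − I_D(R_D+R_S) = 14 − 0.938×7.2 = 7.25 V.
Saturation requires V_DS ≥ V_GS − V_t = 0.818 V; 7.25 ≥ 0.818 ✓.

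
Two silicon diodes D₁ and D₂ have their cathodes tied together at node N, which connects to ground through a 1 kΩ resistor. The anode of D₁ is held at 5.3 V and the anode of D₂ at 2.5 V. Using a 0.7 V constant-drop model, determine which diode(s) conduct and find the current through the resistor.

Assume both conduct. Then node N would need to be at both 5.3−0.7 = 4.6 V and 2.5−0.7 = 1.8 V, which is impossible.
Assume only D₁ conducts: V_N = 5.3 − 0.7 = 4.6 V, so I_R = 4.6/1 = 4.6 mA.
Check D₂: its anode-to-cathode voltage is 2.5 − 4.6 = -2.1 V < 0.7 V, so it is off. The assumption is consistent.

Only D₁ conducts; I_R ≈ 4.6 mA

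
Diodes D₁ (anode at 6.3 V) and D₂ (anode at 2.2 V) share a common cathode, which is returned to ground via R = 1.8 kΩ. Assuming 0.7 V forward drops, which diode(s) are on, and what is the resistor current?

Only D₁ conducts; I_R ≈ 3.1 mA

Assume both conduct. Then node N would need to be at both 6.3−0.7 = 5.6 V and 2.2−0.7 = 1.5 V, which is impossible.
Assume only D₁ conducts: V_N = 6.3 − 0.7 = 5.6 V, so I_R = 5.6/1.8 = 3.11 mA.
Check D₂: its anode-to-cathode voltage is 2.2 − 5.6 = -3.4 V < 0.7 V, so it is off. The assumption is consistent.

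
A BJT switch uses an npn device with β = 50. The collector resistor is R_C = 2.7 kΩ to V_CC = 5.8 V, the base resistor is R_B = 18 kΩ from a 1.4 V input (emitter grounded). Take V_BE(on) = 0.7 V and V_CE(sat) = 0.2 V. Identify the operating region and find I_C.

Assume active. Base-emitter loop: I_B = (V_BB − V_BE)/R_B = (1.4 − 0.7)/18 = 0.0389 mA.
I_C = β·I_B = 50×0.0389 = 1.94 mA.
V_CE = V_CC − I_C·R_C = 5.8 − 1.94×2.7 = 0.55 V > V_CE(sat), so the active-region assumption holds.

active; I_C ≈ 1.9 mA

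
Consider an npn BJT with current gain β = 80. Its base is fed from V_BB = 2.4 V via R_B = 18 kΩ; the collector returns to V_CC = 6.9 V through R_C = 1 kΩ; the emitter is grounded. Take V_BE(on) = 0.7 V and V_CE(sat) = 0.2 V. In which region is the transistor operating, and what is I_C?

saturation; I_C ≈ 6.7 mA

Assume active: I_B = (2.4 − 0.7)/18 = 0.0944 mA, giving I_C = β·I_B = 7.56 mA.
But then V_CE = 6.9 − 7.56×1 = -0.656 V < V_CE(sat) = 0.2 V — impossible in the active region.
So the transistor is saturated. With V_CE = 0.2 V, I_C = (V_CC − 0.2)/R_C = 6.7/1 = 6.7 mA.
Check: β·I_B = 7.56 mA > I_C = 6.7 mA, confirming saturation.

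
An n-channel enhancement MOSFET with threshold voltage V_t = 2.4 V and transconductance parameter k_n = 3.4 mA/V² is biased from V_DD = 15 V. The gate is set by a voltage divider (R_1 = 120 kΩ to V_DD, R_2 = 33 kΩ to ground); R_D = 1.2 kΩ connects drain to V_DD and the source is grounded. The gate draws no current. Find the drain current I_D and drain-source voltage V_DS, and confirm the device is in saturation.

I_D ≈ 1.2 mA, V_DS ≈ 14 V

V_G = V_DD·R_2/(R_1+R_2) = 15×33/153 = 3.24 V. With the source grounded, V_GS = V_G = 3.24 V.
Assume saturation: I_D = (k_n/2)(V_GS − V_t)² = (3.4/2)×(3.24 − 2.4)² = 1.7×0.835² = 1.19 mA.
V_DS = V_DD − I_D·R_D = 15 − 1.19×1.2 = 13.6 V.
Saturation requires V_DS ≥ V_GS − V_t = 0.835 V; 13.6 ≥ 0.835 ✓.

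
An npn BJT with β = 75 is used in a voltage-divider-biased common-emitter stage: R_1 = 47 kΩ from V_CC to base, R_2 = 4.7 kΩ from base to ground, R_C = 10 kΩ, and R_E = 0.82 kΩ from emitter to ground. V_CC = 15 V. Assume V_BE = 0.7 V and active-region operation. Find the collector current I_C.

Thevenize the base divider: V_Th = V_CC·R_2/(R_1+R_2) = 15×4.7/51.7 = 1.36 V, R_Th = R_1‖R_2 = 4.27 kΩ.
Base-emitter loop: V_Th = I_B·R_Th + V_BE + (β+1)I_B·R_E, so I_B = (1.36 − 0.7) / (4.27 + 76×0.82) = 0.00997 mA.
I_C = β·I_B = 75×0.00997 = 0.747 mA, and I_E = (β+1)I_B = 0.757 mA.
V_CE = V_CC − I_C·R_C − I_E·R_E = 15 − 0.747×10 − 0.757×0.82 = 6.9 V.
V_CE = 6.9 V > 0.2 V confirms active-region operation.

I_C ≈ 0.75 mA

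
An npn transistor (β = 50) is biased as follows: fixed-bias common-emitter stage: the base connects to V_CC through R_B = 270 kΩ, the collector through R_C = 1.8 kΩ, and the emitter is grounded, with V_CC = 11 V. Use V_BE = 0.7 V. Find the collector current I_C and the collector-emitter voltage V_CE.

Base loop: V_CC = I_B·R_B + V_BE, so I_B = (11 − 0.7)/270 kΩ = 0.0381 mA.
In the active region I_C = β·I_B = 50 × 0.0381 = 1.91 mA.
Collector loop: V_CE = V_CC − I_C·R_C = 11 − 1.91×1.8 = 7.57 V.
Since V_CE = 7.57 V > V_CE(sat) ≈ 0.2 V, the transistor is in the active region as assumed.

I_C ≈ 1.9 mA, V_CE ≈ 7.6 V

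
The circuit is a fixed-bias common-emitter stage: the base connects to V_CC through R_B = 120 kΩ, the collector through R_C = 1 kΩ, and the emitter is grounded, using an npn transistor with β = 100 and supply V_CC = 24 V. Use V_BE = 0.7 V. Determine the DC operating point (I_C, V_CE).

Base loop: V_CC = I_B·R_B + V_BE, so I_B = (24 − 0.7)/120 kΩ = 0.194 mA.
In the active region I_C = β·I_B = 100 × 0.194 = 19.4 mA.
Collector loop: V_CE = V_CC − I_C·R_C = 24 − 19.4×1 = 4.58 V.
Since V_CE = 4.58 V > V_CE(sat) ≈ 0.2 V, the transistor is in the active region as assumed.

I_C ≈ 19 mA, V_CE ≈ 4.6 V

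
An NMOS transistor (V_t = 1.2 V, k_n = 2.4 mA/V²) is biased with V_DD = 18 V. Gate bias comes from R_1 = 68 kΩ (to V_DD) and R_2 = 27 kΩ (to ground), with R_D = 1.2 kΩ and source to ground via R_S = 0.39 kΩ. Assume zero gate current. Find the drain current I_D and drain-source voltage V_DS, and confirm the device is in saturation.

V_G = V_DD·R_2/(R_1+R_2) = 18×27/95 = 5.12 V.
Assume saturation: I_D = (k_n/2)(V_GS − V_t)² with V_GS = V_G − I_D·R_S = 5.12 − 0.39·I_D.
Substituting gives 0.183·I_D² − 4.67·I_D + 18.4 = 0, with roots I_D = 4.87 or 20.7 mA.
The root I_D = 20.7 mA gives V_GS = -2.95 V ≤ V_t, so take I_D = 4.87 mA.
Then V_GS = 3.22 V and V_DS = V_DD − I_D(R_D+R_S) = 18 − 4.87×1.59 = 10.3 V.
Saturation requires V_DS ≥ V_GS − V_t = 2.02 V; 10.3 ≥ 2.02 ✓.

I_D ≈ 4.9 mA, V_DS ≈ 10 V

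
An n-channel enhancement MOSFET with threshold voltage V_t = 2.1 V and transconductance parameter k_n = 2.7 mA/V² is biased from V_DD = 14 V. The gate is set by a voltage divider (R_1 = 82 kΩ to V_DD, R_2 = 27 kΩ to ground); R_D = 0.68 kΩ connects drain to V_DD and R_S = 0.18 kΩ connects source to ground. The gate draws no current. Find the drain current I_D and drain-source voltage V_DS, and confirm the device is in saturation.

I_D ≈ 1.6 mA, V_DS ≈ 13 V

V_G = V_DD·R_2/(R_1+R_2) = 14×27/109 = 3.47 V.
Assume saturation: I_D = (k_n/2)(V_GS − V_t)² with V_GS = V_G − I_D·R_S = 3.47 − 0.18·I_D.
Substituting gives 0.0437·I_D² − 1.66·I_D + 2.53 = 0, with roots I_D = 1.58 or 36.5 mA.
The root I_D = 36.5 mA gives V_GS = -3.1 V ≤ V_t, so take I_D = 1.58 mA.
Then V_GS = 3.18 V and V_DS = V_DD − I_D(R_D+R_S) = 14 − 1.58×0.86 = 12.6 V.
Saturation requires V_DS ≥ V_GS − V_t = 1.08 V; 12.6 ≥ 1.08 ✓.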